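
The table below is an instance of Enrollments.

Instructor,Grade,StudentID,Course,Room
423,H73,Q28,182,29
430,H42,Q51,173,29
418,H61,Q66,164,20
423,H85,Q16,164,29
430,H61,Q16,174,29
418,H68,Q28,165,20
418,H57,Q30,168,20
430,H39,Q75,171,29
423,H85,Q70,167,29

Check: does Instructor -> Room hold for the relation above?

Yes

Instructor=423: 3 rows → Room = 29, 29, 29 ✓
Instructor=430: 3 rows → Room = 29, 29, 29 ✓
Instructor=418: 3 rows → Room = 20, 20, 20 ✓
Every Instructor value is associated with a single Room value, so Instructor -> Room holds.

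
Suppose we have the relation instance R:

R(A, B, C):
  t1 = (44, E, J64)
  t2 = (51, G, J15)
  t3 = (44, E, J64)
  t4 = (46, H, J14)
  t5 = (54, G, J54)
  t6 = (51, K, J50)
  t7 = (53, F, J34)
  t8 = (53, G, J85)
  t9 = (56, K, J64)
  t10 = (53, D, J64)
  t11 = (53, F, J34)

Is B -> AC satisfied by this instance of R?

No

B=E: rows 1, 3 → {A,C} = (44, J64), (44, J64) ✓
B=G: rows 2, 5, 8 → {A,C} takes values {(51, J15), (54, J54), (53, J85)} — violation
B=H: row 4 → {A,C} = (46, J14) ✓
B=K: rows 6, 9 → {A,C} takes values {(51, J50), (56, J64)} — violation
B=F: rows 7, 11 → {A,C} = (53, J34), (53, J34) ✓
B=D: row 10 → {A,C} = (53, J64) ✓
Two rows agree on B but differ on AC, so B -> AC does not hold.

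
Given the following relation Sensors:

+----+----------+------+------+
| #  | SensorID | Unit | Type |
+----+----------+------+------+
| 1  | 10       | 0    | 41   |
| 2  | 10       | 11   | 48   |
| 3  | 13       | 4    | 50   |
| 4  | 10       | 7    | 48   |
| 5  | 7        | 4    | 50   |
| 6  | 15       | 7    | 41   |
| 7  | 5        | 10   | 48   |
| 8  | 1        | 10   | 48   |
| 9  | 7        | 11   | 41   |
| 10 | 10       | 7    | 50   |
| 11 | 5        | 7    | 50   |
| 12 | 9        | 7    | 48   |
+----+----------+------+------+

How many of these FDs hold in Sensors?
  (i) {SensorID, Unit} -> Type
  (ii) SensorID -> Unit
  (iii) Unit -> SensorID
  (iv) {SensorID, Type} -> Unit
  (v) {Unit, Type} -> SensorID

0

(i) {SensorID, Unit} -> Type: (SensorID=10, Unit=7): rows 4, 10 → Type takes values {48, 50} — violation — fails.
(ii) SensorID -> Unit: SensorID=10: rows 1, 2, 4, 10 → Unit takes values {0, 11, 7} — violation; SensorID=7: rows 5, 9 → Unit takes values {4, 11} — violation; SensorID=5: rows 7, 11 → Unit takes values {10, 7} — violation — fails.
(iii) Unit -> SensorID: Unit=11: rows 2, 9 → SensorID takes values {10, 7} — violation; Unit=4: rows 3, 5 → SensorID takes values {13, 7} — violation; Unit=7: rows 4, 6, 10, 11, 12 → SensorID takes values {10, 15, 5, 9} — violation; Unit=10: rows 7, 8 → SensorID takes values {5, 1} — violation — fails.
(iv) {SensorID, Type} -> Unit: (SensorID=10, Type=48): rows 2, 4 → Unit takes values {11, 7} — violation — fails.
(v) {Unit, Type} -> SensorID: (Unit=4, Type=50): rows 3, 5 → SensorID takes values {13, 7} — violation; (Unit=7, Type=48): rows 4, 12 → SensorID takes values {10, 9} — violation; (Unit=10, Type=48): rows 7, 8 → SensorID takes values {5, 1} — violation; (Unit=7, Type=50): rows 10, 11 → SensorID takes values {10, 5} — violation — fails.
None of the 5 dependencies hold.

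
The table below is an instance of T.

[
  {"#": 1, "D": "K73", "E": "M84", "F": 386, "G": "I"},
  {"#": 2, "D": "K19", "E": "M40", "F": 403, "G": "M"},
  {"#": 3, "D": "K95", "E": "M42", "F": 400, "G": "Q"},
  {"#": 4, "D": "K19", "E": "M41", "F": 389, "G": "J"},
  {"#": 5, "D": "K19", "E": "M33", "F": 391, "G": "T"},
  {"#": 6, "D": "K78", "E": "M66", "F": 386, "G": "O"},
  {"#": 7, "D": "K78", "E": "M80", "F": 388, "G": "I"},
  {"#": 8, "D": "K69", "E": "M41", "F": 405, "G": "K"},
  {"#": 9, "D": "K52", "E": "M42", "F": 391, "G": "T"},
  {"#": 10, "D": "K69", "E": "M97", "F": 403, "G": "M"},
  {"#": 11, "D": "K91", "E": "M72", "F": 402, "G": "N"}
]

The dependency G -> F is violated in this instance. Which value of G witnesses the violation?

G=I: rows 1, 7 → F takes values {386, 388} — violation
G=M: rows 2, 10 → F = 403, 403 ✓
G=Q: row 3 → F = 400 ✓
G=J: row 4 → F = 389 ✓
G=T: rows 5, 9 → F = 391, 391 ✓
G=O: row 6 → F = 386 ✓
G=K: row 8 → F = 405 ✓
G=N: row 11 → F = 402 ✓
The only G value with inconsistent F is G=I.

I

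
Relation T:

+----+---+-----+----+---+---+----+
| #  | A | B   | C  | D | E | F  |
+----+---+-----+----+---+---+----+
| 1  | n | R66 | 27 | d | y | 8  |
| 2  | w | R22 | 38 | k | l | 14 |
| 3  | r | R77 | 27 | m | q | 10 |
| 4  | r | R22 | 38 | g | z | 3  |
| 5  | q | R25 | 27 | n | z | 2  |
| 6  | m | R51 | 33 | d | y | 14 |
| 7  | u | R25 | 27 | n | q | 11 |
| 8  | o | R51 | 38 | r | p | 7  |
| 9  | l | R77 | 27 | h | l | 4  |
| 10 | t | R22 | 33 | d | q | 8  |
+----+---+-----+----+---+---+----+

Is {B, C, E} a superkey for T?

Yes

All 10 rows have distinct {B, C, E} values, so {B, C, E} → (all attributes) holds and {B, C, E} is a superkey.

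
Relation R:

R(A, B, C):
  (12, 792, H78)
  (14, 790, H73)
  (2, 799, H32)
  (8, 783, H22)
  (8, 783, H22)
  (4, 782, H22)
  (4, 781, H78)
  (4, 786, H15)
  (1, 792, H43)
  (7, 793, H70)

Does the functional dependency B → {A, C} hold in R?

No

B=792: 2 rows → {A,C} takes values {(12, H78), (1, H43)} — violation
B=790: 1 row → {A,C} = (14, H73) ✓
B=799: 1 row → {A,C} = (2, H32) ✓
B=783: 2 rows → {A,C} = (8, H22), (8, H22) ✓
B=782: 1 row → {A,C} = (4, H22) ✓
B=781: 1 row → {A,C} = (4, H78) ✓
B=786: 1 row → {A,C} = (4, H15) ✓
B=793: 1 row → {A,C} = (7, H70) ✓
Two rows agree on B but differ on {A, C}, so B → {A, C} does not hold.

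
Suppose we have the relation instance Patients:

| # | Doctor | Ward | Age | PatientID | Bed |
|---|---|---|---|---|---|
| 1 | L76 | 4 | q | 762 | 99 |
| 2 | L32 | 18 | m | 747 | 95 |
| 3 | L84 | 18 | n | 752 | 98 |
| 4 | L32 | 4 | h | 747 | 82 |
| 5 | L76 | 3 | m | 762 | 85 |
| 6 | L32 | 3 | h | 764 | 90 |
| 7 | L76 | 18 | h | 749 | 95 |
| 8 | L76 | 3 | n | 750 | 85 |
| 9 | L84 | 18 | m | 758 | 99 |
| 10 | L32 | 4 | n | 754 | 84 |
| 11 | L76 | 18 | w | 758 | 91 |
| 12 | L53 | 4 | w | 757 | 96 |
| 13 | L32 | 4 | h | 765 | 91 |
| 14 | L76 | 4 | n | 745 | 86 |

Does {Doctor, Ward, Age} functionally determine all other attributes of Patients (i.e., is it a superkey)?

No

Rows 4 and 13 have the same {Doctor, Ward, Age} value (Doctor=L32, Ward=4, Age=h) but are distinct tuples, so {Doctor, Ward, Age} does not determine every attribute — not a superkey.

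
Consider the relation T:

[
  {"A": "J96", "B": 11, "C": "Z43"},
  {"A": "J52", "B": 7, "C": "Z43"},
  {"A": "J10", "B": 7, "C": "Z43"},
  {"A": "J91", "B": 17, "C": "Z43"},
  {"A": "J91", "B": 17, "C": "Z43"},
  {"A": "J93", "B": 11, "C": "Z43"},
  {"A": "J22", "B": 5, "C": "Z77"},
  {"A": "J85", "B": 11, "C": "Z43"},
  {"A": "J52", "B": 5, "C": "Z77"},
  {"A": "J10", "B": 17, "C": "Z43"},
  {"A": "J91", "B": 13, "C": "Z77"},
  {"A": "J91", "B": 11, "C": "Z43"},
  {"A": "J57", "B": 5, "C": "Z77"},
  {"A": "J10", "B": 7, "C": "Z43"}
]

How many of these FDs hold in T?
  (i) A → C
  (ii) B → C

1

(i) A → C: A=J52: 2 rows → C takes values {Z43, Z77} — violation; A=J91: 4 rows → C takes values {Z43, Z77} — violation — fails.
(ii) B → C: every LHS value maps to a single RHS value — holds.
1 of the 2 dependencies holds.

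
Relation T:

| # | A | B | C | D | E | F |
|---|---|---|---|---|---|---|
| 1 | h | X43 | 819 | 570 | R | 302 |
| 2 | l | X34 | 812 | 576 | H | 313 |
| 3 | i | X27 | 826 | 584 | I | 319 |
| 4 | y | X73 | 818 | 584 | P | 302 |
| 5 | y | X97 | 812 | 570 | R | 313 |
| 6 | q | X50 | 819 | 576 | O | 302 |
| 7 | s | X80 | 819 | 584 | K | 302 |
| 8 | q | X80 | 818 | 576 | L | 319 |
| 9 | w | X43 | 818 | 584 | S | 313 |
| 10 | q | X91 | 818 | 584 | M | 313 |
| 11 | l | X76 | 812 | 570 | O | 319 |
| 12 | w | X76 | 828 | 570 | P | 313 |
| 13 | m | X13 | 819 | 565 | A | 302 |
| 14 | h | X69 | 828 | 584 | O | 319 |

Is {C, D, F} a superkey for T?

No

Rows 9 and 10 have the same {C, D, F} value (C=818, D=584, F=313) but are distinct tuples, so {C, D, F} does not determine every attribute — not a superkey.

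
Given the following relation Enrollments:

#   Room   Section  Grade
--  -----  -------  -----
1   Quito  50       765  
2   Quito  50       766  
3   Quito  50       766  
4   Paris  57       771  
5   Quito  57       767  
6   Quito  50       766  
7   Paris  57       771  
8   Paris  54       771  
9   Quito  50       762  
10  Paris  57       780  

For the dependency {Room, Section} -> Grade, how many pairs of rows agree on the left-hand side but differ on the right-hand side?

9

(Room=Quito, Section=50): violating pairs (1,2), (1,3), (1,6), (1,9), (2,9), (3,9), (6,9) — 7 pairs.
(Room=Paris, Section=57): violating pairs (4,10), (7,10) — 2 pairs.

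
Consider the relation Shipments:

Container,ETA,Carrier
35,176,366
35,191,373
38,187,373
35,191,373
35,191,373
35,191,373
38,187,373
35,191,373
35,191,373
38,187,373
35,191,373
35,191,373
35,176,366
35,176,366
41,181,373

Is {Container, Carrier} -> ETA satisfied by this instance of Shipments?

(Container=35, Carrier=366): 3 rows → ETA = 176, 176, 176 ✓
(Container=35, Carrier=373): 8 rows → ETA = 191, 191, 191, 191, 191, 191, 191, 191 ✓
(Container=38, Carrier=373): 3 rows → ETA = 187, 187, 187 ✓
(Container=41, Carrier=373): 1 row → ETA = 181 ✓
Every {Container, Carrier} value is associated with a single ETA value, so {Container, Carrier} -> ETA holds.

Yes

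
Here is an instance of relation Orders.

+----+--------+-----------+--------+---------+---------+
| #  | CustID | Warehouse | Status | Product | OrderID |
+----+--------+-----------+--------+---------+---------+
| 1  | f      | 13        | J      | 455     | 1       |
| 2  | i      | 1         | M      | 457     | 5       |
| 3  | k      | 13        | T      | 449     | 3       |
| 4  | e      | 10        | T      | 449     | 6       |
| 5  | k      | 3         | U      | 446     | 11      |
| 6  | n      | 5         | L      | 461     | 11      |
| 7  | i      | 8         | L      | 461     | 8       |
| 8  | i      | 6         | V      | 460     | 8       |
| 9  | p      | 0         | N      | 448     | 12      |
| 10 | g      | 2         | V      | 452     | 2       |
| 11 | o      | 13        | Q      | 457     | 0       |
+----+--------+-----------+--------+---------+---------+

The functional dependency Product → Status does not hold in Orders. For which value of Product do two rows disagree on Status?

Product=455: row 1 → Status = J ✓
Product=457: rows 2, 11 → Status takes values {M, Q} — violation
Product=449: rows 3, 4 → Status = T, T ✓
Product=446: row 5 → Status = U ✓
Product=461: rows 6, 7 → Status = L, L ✓
Product=460: row 8 → Status = V ✓
Product=448: row 9 → Status = N ✓
Product=452: row 10 → Status = V ✓
The only Product value with inconsistent Status is Product=457.

457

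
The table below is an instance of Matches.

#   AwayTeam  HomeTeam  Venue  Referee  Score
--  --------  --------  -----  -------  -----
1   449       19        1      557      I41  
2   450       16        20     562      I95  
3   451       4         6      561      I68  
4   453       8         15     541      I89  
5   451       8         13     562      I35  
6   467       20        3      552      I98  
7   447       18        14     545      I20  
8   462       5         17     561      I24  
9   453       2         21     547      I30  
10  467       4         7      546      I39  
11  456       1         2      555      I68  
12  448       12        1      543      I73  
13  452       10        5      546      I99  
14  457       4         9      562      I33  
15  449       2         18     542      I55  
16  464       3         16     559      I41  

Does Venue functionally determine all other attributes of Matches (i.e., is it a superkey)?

No

Rows 1 and 12 have the same Venue value Venue=1 but are distinct tuples, so Venue does not determine every attribute — not a superkey.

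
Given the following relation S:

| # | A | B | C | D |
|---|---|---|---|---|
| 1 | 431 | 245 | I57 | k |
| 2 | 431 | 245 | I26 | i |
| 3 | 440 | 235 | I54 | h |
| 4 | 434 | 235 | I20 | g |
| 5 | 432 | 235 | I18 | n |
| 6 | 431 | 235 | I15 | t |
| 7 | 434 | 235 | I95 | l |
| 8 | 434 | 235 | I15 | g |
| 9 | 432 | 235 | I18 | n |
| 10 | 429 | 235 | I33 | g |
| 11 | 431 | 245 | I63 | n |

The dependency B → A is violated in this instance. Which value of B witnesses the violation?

235

B=245: rows 1, 2, 11 → A = 431, 431, 431 ✓
B=235: rows 3, 4, 5, 6, 7, 8, 9, 10 → A takes values {440, 434, 432, 431, 429} — violation
The only B value with inconsistent A is B=235.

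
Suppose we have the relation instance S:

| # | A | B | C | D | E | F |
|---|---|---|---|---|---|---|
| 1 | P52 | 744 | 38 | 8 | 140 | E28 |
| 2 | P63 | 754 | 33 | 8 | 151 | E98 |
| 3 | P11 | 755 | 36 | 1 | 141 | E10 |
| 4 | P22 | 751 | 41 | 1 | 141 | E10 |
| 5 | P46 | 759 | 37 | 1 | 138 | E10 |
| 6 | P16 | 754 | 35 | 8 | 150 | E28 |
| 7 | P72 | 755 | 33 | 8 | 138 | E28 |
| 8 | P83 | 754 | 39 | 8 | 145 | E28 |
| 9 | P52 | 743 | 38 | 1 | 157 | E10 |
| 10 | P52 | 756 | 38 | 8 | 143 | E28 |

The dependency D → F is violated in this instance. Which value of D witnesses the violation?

8

D=8: rows 1, 2, 6, 7, 8, 10 → F takes values {E28, E98} — violation
D=1: rows 3, 4, 5, 9 → F = E10, E10, E10, E10 ✓
The only D value with inconsistent F is D=8.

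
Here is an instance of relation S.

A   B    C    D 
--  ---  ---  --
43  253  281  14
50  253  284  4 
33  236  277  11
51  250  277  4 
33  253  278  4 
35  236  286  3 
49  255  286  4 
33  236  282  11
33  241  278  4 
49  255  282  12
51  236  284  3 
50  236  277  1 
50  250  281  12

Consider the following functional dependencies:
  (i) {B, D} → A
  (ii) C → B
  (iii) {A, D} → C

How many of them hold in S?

(i) {B, D} → A: (B=253, D=4): 2 rows → A takes values {50, 33} — violation; (B=236, D=3): 2 rows → A takes values {35, 51} — violation — fails.
(ii) C → B: C=281: 2 rows → B takes values {253, 250} — violation; C=284: 2 rows → B takes values {253, 236} — violation; C=277: 3 rows → B takes values {236, 250} — violation; C=278: 2 rows → B takes values {253, 241} — violation; C=286: 2 rows → B takes values {236, 255} — violation; C=282: 2 rows → B takes values {236, 255} — violation — fails.
(iii) {A, D} → C: (A=33, D=11): 2 rows → C takes values {277, 282} — violation — fails.
None of the 3 dependencies hold.

0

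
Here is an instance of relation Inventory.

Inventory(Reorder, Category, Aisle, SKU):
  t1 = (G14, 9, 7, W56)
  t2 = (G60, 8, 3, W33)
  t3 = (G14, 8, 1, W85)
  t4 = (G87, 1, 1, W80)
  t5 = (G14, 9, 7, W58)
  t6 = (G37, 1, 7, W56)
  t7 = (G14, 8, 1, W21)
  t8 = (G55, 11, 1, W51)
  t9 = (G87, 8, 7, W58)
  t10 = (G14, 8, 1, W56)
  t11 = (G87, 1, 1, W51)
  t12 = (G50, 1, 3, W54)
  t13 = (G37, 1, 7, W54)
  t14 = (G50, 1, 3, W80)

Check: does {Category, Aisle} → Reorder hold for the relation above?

(Category=9, Aisle=7): rows 1, 5 → Reorder = G14, G14 ✓
(Category=8, Aisle=3): row 2 → Reorder = G60 ✓
(Category=8, Aisle=1): rows 3, 7, 10 → Reorder = G14, G14, G14 ✓
(Category=1, Aisle=1): rows 4, 11 → Reorder = G87, G87 ✓
(Category=1, Aisle=7): rows 6, 13 → Reorder = G37, G37 ✓
(Category=11, Aisle=1): row 8 → Reorder = G55 ✓
(Category=8, Aisle=7): row 9 → Reorder = G87 ✓
(Category=1, Aisle=3): rows 12, 14 → Reorder = G50, G50 ✓
Every {Category, Aisle} value is associated with a single Reorder value, so {Category, Aisle} → Reorder holds.

Yes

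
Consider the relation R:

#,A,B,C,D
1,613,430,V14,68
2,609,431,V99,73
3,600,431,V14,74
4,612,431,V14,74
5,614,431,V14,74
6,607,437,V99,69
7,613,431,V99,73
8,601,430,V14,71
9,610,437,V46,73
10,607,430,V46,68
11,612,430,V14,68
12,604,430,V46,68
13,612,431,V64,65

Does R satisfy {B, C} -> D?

(B=430, C=V14): rows 1, 8, 11 → D takes values {68, 71} — violation
(B=431, C=V99): rows 2, 7 → D = 73, 73 ✓
(B=431, C=V14): rows 3, 4, 5 → D = 74, 74, 74 ✓
(B=437, C=V99): row 6 → D = 69 ✓
(B=437, C=V46): row 9 → D = 73 ✓
(B=430, C=V46): rows 10, 12 → D = 68, 68 ✓
(B=431, C=V64): row 13 → D = 65 ✓
Two rows agree on {B, C} but differ on D, so {B, C} -> D does not hold.

No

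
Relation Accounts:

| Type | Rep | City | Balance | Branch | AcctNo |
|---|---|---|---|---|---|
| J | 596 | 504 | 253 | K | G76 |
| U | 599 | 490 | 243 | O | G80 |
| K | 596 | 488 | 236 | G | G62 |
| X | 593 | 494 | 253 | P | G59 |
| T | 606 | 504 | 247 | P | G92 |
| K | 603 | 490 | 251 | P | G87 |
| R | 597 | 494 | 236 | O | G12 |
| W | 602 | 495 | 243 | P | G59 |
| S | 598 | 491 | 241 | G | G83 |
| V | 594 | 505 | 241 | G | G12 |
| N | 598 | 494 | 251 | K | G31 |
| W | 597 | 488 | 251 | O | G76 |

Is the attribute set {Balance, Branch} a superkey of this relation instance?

No

Two distinct rows share (Balance=241, Branch=G), so {Balance, Branch} does not determine every attribute — not a superkey.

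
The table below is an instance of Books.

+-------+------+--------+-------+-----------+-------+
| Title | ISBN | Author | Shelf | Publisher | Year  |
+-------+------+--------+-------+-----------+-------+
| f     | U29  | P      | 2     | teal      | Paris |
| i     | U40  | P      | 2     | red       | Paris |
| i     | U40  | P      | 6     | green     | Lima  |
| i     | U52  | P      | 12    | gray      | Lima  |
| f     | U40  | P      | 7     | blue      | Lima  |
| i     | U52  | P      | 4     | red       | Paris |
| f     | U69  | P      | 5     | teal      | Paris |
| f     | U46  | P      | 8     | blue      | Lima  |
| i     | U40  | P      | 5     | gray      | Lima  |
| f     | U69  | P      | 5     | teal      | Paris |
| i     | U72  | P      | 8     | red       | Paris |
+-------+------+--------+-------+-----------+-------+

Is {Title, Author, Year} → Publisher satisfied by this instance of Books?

No

(Title=f, Author=P, Year=Paris): 3 rows → Publisher = teal, teal, teal ✓
(Title=i, Author=P, Year=Paris): 3 rows → Publisher = red, red, red ✓
(Title=i, Author=P, Year=Lima): 3 rows → Publisher takes values {green, gray} — violation
(Title=f, Author=P, Year=Lima): 2 rows → Publisher = blue, blue ✓
Two rows agree on {Title, Author, Year} but differ on Publisher, so {Title, Author, Year} → Publisher does not hold.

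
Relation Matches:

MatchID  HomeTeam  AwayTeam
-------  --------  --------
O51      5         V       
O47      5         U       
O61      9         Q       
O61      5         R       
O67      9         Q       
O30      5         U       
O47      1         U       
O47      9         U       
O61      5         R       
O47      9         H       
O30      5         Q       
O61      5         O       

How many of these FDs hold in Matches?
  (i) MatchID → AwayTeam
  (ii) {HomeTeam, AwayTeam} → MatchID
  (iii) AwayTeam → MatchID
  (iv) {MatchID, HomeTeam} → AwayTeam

(i) MatchID → AwayTeam: MatchID=O47: 4 rows → AwayTeam takes values {U, H} — violation; MatchID=O61: 4 rows → AwayTeam takes values {Q, R, O} — violation; MatchID=O30: 2 rows → AwayTeam takes values {U, Q} — violation — fails.
(ii) {HomeTeam, AwayTeam} → MatchID: (HomeTeam=5, AwayTeam=U): 2 rows → MatchID takes values {O47, O30} — violation; (HomeTeam=9, AwayTeam=Q): 2 rows → MatchID takes values {O61, O67} — violation — fails.
(iii) AwayTeam → MatchID: AwayTeam=U: 4 rows → MatchID takes values {O47, O30} — violation; AwayTeam=Q: 3 rows → MatchID takes values {O61, O67, O30} — violation — fails.
(iv) {MatchID, HomeTeam} → AwayTeam: (MatchID=O61, HomeTeam=5): 3 rows → AwayTeam takes values {R, O} — violation; (MatchID=O30, HomeTeam=5): 2 rows → AwayTeam takes values {U, Q} — violation; (MatchID=O47, HomeTeam=9): 2 rows → AwayTeam takes values {U, H} — violation — fails.
None of the 4 dependencies hold.

0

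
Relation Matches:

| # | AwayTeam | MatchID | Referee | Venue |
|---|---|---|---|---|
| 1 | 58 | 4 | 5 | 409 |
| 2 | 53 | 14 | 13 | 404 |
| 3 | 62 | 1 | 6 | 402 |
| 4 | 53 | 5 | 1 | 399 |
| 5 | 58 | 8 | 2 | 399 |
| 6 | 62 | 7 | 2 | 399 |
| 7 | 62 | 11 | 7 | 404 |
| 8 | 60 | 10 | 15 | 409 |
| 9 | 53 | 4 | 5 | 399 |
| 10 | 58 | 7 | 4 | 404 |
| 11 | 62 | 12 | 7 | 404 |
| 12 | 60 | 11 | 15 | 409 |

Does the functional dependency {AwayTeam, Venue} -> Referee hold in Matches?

No

(AwayTeam=58, Venue=409): row 1 → Referee = 5 ✓
(AwayTeam=53, Venue=404): row 2 → Referee = 13 ✓
(AwayTeam=62, Venue=402): row 3 → Referee = 6 ✓
(AwayTeam=53, Venue=399): rows 4, 9 → Referee takes values {1, 5} — violation
(AwayTeam=58, Venue=399): row 5 → Referee = 2 ✓
(AwayTeam=62, Venue=399): row 6 → Referee = 2 ✓
(AwayTeam=62, Venue=404): rows 7, 11 → Referee = 7, 7 ✓
(AwayTeam=60, Venue=409): rows 8, 12 → Referee = 15, 15 ✓
(AwayTeam=58, Venue=404): row 10 → Referee = 4 ✓
Two rows agree on {AwayTeam, Venue} but differ on Referee, so {AwayTeam, Venue} -> Referee does not hold.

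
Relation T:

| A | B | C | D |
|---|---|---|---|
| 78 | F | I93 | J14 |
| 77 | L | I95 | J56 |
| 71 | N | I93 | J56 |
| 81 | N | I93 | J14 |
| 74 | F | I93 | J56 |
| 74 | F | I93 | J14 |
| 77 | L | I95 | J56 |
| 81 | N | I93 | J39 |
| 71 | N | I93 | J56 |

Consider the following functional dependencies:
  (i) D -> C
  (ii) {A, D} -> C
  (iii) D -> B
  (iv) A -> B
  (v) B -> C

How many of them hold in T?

(i) D -> C: D=J56: 5 rows → C takes values {I95, I93} — violation — fails.
(ii) {A, D} -> C: every LHS value maps to a single RHS value — holds.
(iii) D -> B: D=J14: 3 rows → B takes values {F, N} — violation; D=J56: 5 rows → B takes values {L, N, F} — violation — fails.
(iv) A -> B: every LHS value maps to a single RHS value — holds.
(v) B -> C: every LHS value maps to a single RHS value — holds.
3 of the 5 dependencies hold.

3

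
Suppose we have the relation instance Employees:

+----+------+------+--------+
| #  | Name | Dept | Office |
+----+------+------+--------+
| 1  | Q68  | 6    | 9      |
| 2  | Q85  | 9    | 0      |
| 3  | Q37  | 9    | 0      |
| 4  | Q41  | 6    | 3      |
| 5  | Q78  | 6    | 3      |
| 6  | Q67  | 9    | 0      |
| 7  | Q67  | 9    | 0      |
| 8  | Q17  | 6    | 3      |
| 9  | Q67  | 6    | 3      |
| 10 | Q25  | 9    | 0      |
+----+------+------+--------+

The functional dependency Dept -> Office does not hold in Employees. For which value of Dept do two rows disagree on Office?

Dept=6: rows 1, 4, 5, 8, 9 → Office takes values {9, 3} — violation
Dept=9: rows 2, 3, 6, 7, 10 → Office = 0, 0, 0, 0, 0 ✓
The only Dept value with inconsistent Office is Dept=6.

6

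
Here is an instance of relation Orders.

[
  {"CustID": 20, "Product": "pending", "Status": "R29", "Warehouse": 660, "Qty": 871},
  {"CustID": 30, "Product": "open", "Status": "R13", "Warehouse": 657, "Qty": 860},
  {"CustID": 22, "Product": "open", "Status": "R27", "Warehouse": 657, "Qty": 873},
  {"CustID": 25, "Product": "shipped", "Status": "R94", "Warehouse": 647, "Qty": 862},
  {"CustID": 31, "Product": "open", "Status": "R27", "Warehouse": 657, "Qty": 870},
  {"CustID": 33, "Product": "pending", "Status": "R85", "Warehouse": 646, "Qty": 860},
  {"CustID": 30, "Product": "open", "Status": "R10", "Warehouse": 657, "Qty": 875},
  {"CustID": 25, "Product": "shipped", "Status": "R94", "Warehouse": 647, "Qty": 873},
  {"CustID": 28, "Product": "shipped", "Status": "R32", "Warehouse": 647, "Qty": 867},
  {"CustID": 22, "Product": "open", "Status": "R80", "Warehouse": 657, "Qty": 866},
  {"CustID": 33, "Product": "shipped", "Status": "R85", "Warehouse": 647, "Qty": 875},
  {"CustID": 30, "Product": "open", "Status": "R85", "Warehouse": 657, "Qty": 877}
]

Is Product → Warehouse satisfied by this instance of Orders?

No

Product=pending: 2 rows → Warehouse takes values {660, 646} — violation
Product=open: 6 rows → Warehouse = 657, 657, 657, 657, 657, 657 ✓
Product=shipped: 4 rows → Warehouse = 647, 647, 647, 647 ✓
Two rows agree on Product but differ on Warehouse, so Product → Warehouse does not hold.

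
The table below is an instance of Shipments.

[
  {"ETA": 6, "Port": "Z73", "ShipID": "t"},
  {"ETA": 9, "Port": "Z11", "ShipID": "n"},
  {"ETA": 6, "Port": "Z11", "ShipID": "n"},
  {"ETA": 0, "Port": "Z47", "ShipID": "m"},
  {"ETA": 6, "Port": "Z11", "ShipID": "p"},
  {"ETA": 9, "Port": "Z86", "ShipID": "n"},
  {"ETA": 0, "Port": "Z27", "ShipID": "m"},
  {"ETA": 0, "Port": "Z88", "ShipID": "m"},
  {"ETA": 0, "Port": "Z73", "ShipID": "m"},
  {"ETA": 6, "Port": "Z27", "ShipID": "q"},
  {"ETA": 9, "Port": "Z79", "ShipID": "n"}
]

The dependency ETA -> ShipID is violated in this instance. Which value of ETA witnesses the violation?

ETA=6: 4 rows → ShipID takes values {t, n, p, q} — violation
ETA=9: 3 rows → ShipID = n, n, n ✓
ETA=0: 4 rows → ShipID = m, m, m, m ✓
The only ETA value with inconsistent ShipID is ETA=6.

6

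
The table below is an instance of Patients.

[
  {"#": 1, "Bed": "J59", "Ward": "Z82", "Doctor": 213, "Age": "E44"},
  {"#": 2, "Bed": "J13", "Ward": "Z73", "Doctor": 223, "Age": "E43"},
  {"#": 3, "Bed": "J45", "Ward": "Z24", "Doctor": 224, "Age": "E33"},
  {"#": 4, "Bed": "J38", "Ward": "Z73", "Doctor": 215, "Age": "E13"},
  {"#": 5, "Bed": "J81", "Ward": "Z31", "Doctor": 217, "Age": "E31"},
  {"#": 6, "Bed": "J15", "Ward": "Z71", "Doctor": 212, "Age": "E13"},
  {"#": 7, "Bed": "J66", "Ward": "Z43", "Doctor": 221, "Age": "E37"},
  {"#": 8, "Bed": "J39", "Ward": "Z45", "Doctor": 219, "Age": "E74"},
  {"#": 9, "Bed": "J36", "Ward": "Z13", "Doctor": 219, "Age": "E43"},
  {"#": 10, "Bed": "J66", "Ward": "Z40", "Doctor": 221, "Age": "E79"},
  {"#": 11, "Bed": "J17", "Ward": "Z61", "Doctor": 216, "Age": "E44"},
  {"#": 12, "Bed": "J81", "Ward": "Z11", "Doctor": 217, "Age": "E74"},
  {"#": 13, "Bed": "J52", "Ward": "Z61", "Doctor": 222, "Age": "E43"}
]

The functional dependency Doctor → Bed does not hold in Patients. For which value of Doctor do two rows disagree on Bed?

Doctor=213: row 1 → Bed = J59 ✓
Doctor=223: row 2 → Bed = J13 ✓
Doctor=224: row 3 → Bed = J45 ✓
Doctor=215: row 4 → Bed = J38 ✓
Doctor=217: rows 5, 12 → Bed = J81, J81 ✓
Doctor=212: row 6 → Bed = J15 ✓
Doctor=221: rows 7, 10 → Bed = J66, J66 ✓
Doctor=219: rows 8, 9 → Bed takes values {J39, J36} — violation
Doctor=216: row 11 → Bed = J17 ✓
Doctor=222: row 13 → Bed = J52 ✓
The only Doctor value with inconsistent Bed is Doctor=219.

219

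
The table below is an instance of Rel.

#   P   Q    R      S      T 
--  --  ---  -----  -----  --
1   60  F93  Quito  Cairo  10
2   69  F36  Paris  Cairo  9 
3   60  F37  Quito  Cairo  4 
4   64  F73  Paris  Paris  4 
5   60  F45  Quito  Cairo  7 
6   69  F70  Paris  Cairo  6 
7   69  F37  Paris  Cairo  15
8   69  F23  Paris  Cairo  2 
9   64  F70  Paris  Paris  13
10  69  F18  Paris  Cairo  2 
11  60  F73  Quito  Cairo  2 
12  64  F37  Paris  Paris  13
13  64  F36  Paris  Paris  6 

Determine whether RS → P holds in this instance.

(R=Quito, S=Cairo): rows 1, 3, 5, 11 → P = 60, 60, 60, 60 ✓
(R=Paris, S=Cairo): rows 2, 6, 7, 8, 10 → P = 69, 69, 69, 69, 69 ✓
(R=Paris, S=Paris): rows 4, 9, 12, 13 → P = 64, 64, 64, 64 ✓
Every RS value is associated with a single P value, so RS → P holds.

Yes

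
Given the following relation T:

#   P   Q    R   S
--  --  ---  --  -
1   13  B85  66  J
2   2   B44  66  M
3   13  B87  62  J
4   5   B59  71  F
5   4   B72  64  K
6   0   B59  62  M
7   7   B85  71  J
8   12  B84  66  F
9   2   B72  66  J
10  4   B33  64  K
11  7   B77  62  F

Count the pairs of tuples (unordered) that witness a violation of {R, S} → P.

(R=66, S=J): violating pairs (1,9) — 1 pair.
(R=64, S=K): all 2 rows agree on P — 0 pairs.

1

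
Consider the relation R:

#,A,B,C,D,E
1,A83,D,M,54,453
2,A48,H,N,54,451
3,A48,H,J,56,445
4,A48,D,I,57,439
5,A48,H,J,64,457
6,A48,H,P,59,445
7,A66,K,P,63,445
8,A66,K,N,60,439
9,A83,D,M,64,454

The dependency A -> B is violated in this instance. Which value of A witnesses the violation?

A=A83: rows 1, 9 → B = D, D ✓
A=A48: rows 2, 3, 4, 5, 6 → B takes values {H, D} — violation
A=A66: rows 7, 8 → B = K, K ✓
The only A value with inconsistent B is A=A48.

A48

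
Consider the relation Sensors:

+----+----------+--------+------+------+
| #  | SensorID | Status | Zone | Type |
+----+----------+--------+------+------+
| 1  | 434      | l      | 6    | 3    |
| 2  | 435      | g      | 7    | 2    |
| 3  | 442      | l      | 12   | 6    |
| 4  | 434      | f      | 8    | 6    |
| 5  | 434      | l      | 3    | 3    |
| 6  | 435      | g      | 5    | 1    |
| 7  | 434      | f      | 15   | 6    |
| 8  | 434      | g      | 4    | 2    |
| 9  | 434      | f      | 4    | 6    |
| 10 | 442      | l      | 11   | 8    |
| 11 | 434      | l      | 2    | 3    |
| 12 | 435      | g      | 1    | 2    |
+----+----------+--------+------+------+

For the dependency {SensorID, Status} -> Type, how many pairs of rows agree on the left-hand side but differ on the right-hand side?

3

(SensorID=434, Status=l): all 3 rows agree on Type — 0 pairs.
(SensorID=435, Status=g): violating pairs (2,6), (6,12) — 2 pairs.
(SensorID=442, Status=l): violating pairs (3,10) — 1 pair.
(SensorID=434, Status=f): all 3 rows agree on Type — 0 pairs.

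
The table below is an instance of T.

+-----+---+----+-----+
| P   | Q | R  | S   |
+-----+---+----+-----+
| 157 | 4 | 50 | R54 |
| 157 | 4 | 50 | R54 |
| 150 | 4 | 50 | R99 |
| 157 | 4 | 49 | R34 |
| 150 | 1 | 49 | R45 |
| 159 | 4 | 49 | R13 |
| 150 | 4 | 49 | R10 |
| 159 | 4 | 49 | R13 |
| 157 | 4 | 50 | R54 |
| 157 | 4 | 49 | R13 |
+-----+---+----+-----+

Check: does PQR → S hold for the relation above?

No

(P=157, Q=4, R=50): 3 rows → S = R54, R54, R54 ✓
(P=150, Q=4, R=50): 1 row → S = R99 ✓
(P=157, Q=4, R=49): 2 rows → S takes values {R34, R13} — violation
(P=150, Q=1, R=49): 1 row → S = R45 ✓
(P=159, Q=4, R=49): 2 rows → S = R13, R13 ✓
(P=150, Q=4, R=49): 1 row → S = R10 ✓
Two rows agree on PQR but differ on S, so PQR → S does not hold.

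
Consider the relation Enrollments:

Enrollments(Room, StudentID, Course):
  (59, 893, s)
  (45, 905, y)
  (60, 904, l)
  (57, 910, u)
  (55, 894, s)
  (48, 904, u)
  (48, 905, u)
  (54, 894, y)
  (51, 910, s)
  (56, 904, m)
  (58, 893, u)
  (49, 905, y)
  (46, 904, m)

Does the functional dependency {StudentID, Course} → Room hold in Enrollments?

No

(StudentID=893, Course=s): 1 row → Room = 59 ✓
(StudentID=905, Course=y): 2 rows → Room takes values {45, 49} — violation
(StudentID=904, Course=l): 1 row → Room = 60 ✓
(StudentID=910, Course=u): 1 row → Room = 57 ✓
(StudentID=894, Course=s): 1 row → Room = 55 ✓
(StudentID=904, Course=u): 1 row → Room = 48 ✓
(StudentID=905, Course=u): 1 row → Room = 48 ✓
(StudentID=894, Course=y): 1 row → Room = 54 ✓
(StudentID=910, Course=s): 1 row → Room = 51 ✓
(StudentID=904, Course=m): 2 rows → Room takes values {56, 46} — violation
(StudentID=893, Course=u): 1 row → Room = 58 ✓
Two rows agree on {StudentID, Course} but differ on Room, so {StudentID, Course} → Room does not hold.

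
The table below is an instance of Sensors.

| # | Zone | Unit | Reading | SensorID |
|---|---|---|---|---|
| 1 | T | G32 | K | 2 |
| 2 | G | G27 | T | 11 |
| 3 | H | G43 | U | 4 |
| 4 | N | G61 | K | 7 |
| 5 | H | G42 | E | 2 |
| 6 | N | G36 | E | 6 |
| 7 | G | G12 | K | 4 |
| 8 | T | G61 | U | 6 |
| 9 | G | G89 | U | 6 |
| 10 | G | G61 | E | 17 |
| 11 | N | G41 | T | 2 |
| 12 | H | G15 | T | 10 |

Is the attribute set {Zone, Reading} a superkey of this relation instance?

All 12 rows have distinct {Zone, Reading} values, so {Zone, Reading} → (all attributes) holds and {Zone, Reading} is a superkey.

Yes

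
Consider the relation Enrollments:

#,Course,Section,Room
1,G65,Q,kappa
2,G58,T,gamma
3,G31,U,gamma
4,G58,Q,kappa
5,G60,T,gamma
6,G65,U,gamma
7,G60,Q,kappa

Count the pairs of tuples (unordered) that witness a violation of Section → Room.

0

Section=Q: all 3 rows agree on Room — 0 pairs.
Section=T: all 2 rows agree on Room — 0 pairs.
Section=U: all 2 rows agree on Room — 0 pairs.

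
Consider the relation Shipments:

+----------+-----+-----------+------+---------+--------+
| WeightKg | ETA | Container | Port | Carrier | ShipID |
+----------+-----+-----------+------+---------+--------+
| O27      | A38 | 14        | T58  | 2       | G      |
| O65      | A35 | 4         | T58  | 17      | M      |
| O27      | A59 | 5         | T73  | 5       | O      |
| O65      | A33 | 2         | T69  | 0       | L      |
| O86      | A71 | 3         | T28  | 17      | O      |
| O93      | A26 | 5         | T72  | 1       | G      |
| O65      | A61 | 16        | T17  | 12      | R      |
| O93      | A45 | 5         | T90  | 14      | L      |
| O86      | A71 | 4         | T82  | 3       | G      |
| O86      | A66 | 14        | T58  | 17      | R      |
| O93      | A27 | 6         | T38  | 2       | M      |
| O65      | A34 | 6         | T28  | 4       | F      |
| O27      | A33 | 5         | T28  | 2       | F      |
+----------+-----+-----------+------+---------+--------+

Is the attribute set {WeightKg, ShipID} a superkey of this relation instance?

All 13 rows have distinct {WeightKg, ShipID} values, so {WeightKg, ShipID} → (all attributes) holds and {WeightKg, ShipID} is a superkey.

Yes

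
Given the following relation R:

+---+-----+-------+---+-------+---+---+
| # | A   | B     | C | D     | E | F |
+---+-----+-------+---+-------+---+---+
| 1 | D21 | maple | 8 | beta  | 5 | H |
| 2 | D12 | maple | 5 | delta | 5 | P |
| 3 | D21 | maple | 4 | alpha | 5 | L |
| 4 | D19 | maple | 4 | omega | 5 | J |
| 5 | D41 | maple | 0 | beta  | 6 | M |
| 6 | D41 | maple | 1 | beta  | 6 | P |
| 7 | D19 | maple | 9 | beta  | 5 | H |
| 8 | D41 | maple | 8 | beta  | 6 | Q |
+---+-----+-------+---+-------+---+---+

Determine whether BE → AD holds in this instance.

No

(B=maple, E=5): rows 1, 2, 3, 4, 7 → {A,D} takes values {(D21, beta), (D12, delta), (D21, alpha), (D19, omega), (D19, beta)} — violation
(B=maple, E=6): rows 5, 6, 8 → {A,D} = (D41, beta), (D41, beta), (D41, beta) ✓
Two rows agree on BE but differ on AD, so BE → AD does not hold.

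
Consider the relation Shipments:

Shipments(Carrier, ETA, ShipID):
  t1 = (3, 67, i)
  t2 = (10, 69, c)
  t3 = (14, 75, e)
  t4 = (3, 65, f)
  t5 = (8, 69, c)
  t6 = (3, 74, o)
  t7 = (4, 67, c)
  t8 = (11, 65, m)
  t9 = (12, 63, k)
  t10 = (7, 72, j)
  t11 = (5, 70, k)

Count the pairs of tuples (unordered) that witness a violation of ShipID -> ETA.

3

ShipID=c: violating pairs (2,7), (5,7) — 2 pairs.
ShipID=k: violating pairs (9,11) — 1 pair.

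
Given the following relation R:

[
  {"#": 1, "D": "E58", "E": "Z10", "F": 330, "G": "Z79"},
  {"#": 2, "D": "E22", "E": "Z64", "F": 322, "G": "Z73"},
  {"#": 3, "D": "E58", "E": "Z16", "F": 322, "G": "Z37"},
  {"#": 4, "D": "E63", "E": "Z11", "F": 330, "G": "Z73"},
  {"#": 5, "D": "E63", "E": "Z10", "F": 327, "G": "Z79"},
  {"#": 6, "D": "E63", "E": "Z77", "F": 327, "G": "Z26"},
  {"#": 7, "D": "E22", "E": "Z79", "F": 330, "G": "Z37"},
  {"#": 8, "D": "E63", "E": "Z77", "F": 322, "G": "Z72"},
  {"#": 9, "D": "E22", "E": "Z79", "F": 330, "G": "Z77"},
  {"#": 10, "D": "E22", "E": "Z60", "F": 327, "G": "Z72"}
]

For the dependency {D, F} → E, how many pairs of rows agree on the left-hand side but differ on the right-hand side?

(D=E63, F=327): violating pairs (5,6) — 1 pair.
(D=E22, F=330): all 2 rows agree on E — 0 pairs.

1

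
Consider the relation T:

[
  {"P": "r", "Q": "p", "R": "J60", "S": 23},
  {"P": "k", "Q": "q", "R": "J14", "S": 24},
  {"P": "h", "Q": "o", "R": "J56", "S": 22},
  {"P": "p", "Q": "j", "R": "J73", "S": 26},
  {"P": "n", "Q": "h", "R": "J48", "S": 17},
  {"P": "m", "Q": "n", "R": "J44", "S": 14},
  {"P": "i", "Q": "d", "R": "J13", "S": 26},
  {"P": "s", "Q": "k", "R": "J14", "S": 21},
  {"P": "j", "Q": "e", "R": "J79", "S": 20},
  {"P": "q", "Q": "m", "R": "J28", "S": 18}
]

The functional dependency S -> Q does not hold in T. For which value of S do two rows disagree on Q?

26

S=23: 1 row → Q = p ✓
S=24: 1 row → Q = q ✓
S=22: 1 row → Q = o ✓
S=26: 2 rows → Q takes values {j, d} — violation
S=17: 1 row → Q = h ✓
S=14: 1 row → Q = n ✓
S=21: 1 row → Q = k ✓
S=20: 1 row → Q = e ✓
S=18: 1 row → Q = m ✓
The only S value with inconsistent Q is S=26.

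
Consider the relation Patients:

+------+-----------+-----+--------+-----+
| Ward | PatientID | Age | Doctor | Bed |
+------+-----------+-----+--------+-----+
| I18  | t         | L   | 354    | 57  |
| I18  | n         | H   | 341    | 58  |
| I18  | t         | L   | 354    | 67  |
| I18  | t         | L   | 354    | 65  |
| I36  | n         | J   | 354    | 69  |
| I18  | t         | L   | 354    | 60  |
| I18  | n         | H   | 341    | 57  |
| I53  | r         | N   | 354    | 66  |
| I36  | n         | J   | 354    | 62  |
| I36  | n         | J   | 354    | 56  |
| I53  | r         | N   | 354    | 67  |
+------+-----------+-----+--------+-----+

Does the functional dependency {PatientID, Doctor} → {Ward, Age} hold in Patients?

Yes

(PatientID=t, Doctor=354): 4 rows → {Ward,Age} = (I18, L), (I18, L), (I18, L), (I18, L) ✓
(PatientID=n, Doctor=341): 2 rows → {Ward,Age} = (I18, H), (I18, H) ✓
(PatientID=n, Doctor=354): 3 rows → {Ward,Age} = (I36, J), (I36, J), (I36, J) ✓
(PatientID=r, Doctor=354): 2 rows → {Ward,Age} = (I53, N), (I53, N) ✓
Every {PatientID, Doctor} value is associated with a single {Ward, Age} value, so {PatientID, Doctor} → {Ward, Age} holds.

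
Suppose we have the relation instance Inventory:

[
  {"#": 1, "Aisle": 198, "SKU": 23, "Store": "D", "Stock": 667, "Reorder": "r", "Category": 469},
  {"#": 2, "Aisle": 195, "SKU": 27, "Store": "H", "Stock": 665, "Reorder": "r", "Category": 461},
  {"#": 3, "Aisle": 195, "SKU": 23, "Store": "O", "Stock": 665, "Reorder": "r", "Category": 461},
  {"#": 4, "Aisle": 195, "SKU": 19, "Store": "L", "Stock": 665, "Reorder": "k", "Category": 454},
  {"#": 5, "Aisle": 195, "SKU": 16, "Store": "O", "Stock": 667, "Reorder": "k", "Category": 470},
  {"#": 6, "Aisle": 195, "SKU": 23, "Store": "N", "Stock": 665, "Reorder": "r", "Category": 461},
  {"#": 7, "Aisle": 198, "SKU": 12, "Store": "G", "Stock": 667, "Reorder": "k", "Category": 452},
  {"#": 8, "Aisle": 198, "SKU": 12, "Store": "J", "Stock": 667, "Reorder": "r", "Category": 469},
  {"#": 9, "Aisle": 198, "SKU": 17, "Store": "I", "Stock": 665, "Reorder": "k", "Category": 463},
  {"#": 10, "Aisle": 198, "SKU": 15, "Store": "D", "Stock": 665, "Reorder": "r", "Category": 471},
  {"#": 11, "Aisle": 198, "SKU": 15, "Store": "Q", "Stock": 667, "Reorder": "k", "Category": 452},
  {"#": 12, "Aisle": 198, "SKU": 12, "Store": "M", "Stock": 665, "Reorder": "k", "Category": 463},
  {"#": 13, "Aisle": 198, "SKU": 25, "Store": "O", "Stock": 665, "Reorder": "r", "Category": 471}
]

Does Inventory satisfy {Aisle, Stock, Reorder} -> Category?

Yes

(Aisle=198, Stock=667, Reorder=r): rows 1, 8 → Category = 469, 469 ✓
(Aisle=195, Stock=665, Reorder=r): rows 2, 3, 6 → Category = 461, 461, 461 ✓
(Aisle=195, Stock=665, Reorder=k): row 4 → Category = 454 ✓
(Aisle=195, Stock=667, Reorder=k): row 5 → Category = 470 ✓
(Aisle=198, Stock=667, Reorder=k): rows 7, 11 → Category = 452, 452 ✓
(Aisle=198, Stock=665, Reorder=k): rows 9, 12 → Category = 463, 463 ✓
(Aisle=198, Stock=665, Reorder=r): rows 10, 13 → Category = 471, 471 ✓
Every {Aisle, Stock, Reorder} value is associated with a single Category value, so {Aisle, Stock, Reorder} -> Category holds.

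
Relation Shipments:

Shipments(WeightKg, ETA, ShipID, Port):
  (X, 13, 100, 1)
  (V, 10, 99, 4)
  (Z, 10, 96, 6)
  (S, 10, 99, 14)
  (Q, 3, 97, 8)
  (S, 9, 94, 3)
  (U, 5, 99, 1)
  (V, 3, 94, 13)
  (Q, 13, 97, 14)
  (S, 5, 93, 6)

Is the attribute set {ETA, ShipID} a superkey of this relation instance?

No

Two distinct rows share (ETA=10, ShipID=99), so {ETA, ShipID} does not determine every attribute — not a superkey.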